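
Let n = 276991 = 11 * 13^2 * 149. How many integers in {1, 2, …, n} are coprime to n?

φ(276991) = 276991 · (1 − 1/11) · (1 − 1/13) · (1 − 1/149)
       = 276991 · 17760/21307 = 230880.

230880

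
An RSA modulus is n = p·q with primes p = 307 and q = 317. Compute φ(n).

96696

φ(n) = (p − 1)(q − 1) = (307−1)(317−1) = 306·316 = 96696.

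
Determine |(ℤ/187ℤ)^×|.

Factor 187: 187 = 11 * 17.
φ(11) = 11 − 1 = 10.
φ(17) = 17 − 1 = 16.
Multiply: 10 · 16 = 160.

160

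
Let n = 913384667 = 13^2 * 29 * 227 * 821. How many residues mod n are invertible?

φ(13^2) = 13^2 − 13^1 = 169 − 13 = 156.
φ(29) = 29 − 1 = 28.
φ(227) = 227 − 1 = 226.
φ(821) = 821 − 1 = 820.
Multiply: 156 · 28 · 226 · 820 = 809477760.

809477760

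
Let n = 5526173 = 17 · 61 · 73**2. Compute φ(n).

5045760

φ(5526173) = 5526173 · (1 − 1/17) · (1 − 1/61) · (1 − 1/73)
       = 5526173 · 69120/75701 = 5045760.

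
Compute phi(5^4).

φ(5^4) = 5^3·(5−1) = 125·4 = 500.

500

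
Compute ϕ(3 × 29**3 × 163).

φ(3) = 3 − 1 = 2.
φ(29^3) = 29^2·(29−1) = 841·28 = 23548.
φ(163) = 163 − 1 = 162.
Since φ is multiplicative, φ(11926221) = 2 · 23548 · 162 = 7629552.

7629552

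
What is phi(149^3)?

φ(3307949) = 3307949 · (1 − 1/149)
       = 3307949 · 148/149 = 3285748.

3285748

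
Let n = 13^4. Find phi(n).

φ(13^4) = 13^4 − 13^3 = 28561 − 2197 = 26364.

26364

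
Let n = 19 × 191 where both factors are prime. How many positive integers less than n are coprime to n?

3420

φ(19) = 19 − 1 = 18.
φ(191) = 191 − 1 = 190.
Multiply: 18 · 190 = 3420.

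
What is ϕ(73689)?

36960

73689 = 3 · 7 · 11^2 · 29.
φ(3) = 3 − 1 = 2.
φ(7) = 7 − 1 = 6.
φ(11^2) = 11^1·(11−1) = 11·10 = 110.
φ(29) = 29 − 1 = 28.
φ(73689) = 2 × 6 × 110 × 28 = 36960.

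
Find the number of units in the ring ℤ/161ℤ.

132

First factor: 161 = 7 · 23.
φ(161) = 161 · (1 − 1/7) · (1 − 1/23)
       = 161 · 132/161 = 132.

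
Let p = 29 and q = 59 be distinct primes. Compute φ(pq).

1624

φ(n) = (p − 1)(q − 1) = (29−1)(59−1) = 28·58 = 1624.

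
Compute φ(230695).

169344

Prime factorization: 230695 = 5 * 29 * 37 * 43.
φ(5) = 5 − 1 = 4.
φ(29) = 29 − 1 = 28.
φ(37) = 37 − 1 = 36.
φ(43) = 43 − 1 = 42.
Since φ is multiplicative, φ(230695) = 4 · 28 · 36 · 42 = 169344.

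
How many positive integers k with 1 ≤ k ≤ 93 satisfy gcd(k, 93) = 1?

60

Prime factorization: 93 = 3 · 31.
φ(3) = 3 − 1 = 2.
φ(31) = 31 − 1 = 30.
Since φ is multiplicative, φ(93) = 2 · 30 = 60.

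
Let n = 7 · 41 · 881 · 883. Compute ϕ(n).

186278400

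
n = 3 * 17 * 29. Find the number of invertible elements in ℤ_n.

896

φ(3) = 3 − 1 = 2.
φ(17) = 17 − 1 = 16.
φ(29) = 29 − 1 = 28.
Multiply: 2 · 16 · 28 = 896.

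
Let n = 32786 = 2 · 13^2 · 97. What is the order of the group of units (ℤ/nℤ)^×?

14976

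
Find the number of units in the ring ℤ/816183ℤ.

489888

816183 = 3**3 × 19 × 37 × 43.
φ(816183) = 816183 · (1 − 1/3) · (1 − 1/19) · (1 − 1/37) · (1 − 1/43)
       = 816183 · 54432/90687 = 489888.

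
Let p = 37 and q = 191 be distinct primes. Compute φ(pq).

6840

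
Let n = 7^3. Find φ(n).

294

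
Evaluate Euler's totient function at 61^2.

3660

φ(3721) = 3721 · (1 − 1/61)
       = 3721 · 60/61 = 3660.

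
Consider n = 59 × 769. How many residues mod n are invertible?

φ(59) = 59 − 1 = 58.
φ(769) = 769 − 1 = 768.
Multiply: 58 · 768 = 44544.

44544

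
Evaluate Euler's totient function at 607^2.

φ(368449) = 368449 · (1 − 1/607)
       = 368449 · 606/607 = 367842.

367842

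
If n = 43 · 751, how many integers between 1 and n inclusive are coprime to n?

φ(43) = 43 − 1 = 42.
φ(751) = 751 − 1 = 750.
φ(32293) = 42 × 750 = 31500.

31500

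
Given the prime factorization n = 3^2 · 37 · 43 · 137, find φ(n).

1233792

φ(3^2) = 3^1·(3−1) = 3·2 = 6.
φ(37) = 37 − 1 = 36.
φ(43) = 43 − 1 = 42.
φ(137) = 137 − 1 = 136.
φ(1961703) = 6 × 36 × 42 × 136 = 1233792.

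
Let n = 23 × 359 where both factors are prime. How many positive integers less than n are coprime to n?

7876

φ(n) = (p − 1)(q − 1) = (23−1)(359−1) = 22·358 = 7876.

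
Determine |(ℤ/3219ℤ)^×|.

2016

Factor 3219: 3219 = 3 × 29 × 37.
φ(3219) = 3219 · (1 − 1/3) · (1 − 1/29) · (1 − 1/37)
       = 3219 · 2016/3219 = 2016.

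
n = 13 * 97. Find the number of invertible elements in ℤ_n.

φ(1261) = 1261 · (1 − 1/13) · (1 − 1/97)
       = 1261 · 1152/1261 = 1152.

1152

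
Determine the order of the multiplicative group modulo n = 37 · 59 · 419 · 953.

φ(871687181) = 871687181 · (1 − 1/37) · (1 − 1/59) · (1 − 1/419) · (1 − 1/953)
       = 871687181 · 830890368/871687181 = 830890368.

830890368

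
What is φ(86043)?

51744

First factor: 86043 = 3 * 23 * 29 * 43.
φ(3) = 3 − 1 = 2.
φ(23) = 23 − 1 = 22.
φ(29) = 29 − 1 = 28.
φ(43) = 43 − 1 = 42.
φ(86043) = 2 × 22 × 28 × 42 = 51744.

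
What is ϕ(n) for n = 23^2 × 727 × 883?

324007992

φ(23^2) = 23^1·(23−1) = 23·22 = 506.
φ(727) = 727 − 1 = 726.
φ(883) = 883 − 1 = 882.
Since φ is multiplicative, φ(339586789) = 506 · 726 · 882 = 324007992.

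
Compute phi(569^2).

323192

φ(569^2) = 569^2 − 569^1 = 323761 − 569 = 323192.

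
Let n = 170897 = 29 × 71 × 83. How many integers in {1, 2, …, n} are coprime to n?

φ(170897) = 170897 · (1 − 1/29) · (1 − 1/71) · (1 − 1/83)
       = 170897 · 160720/170897 = 160720.

160720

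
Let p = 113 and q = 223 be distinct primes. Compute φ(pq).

φ(n) = (p − 1)(q − 1) = (113−1)(223−1) = 112·222 = 24864.

24864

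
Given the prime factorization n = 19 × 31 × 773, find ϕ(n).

416880

φ(455297) = 455297 · (1 − 1/19) · (1 − 1/31) · (1 − 1/773)
       = 455297 · 416880/455297 = 416880.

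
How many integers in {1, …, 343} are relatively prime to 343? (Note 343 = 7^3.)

φ(343) = 343 · (1 − 1/7)
       = 343 · 6/7 = 294.

294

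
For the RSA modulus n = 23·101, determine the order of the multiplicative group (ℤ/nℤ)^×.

2200

φ(2323) = 2323 · (1 − 1/23) · (1 − 1/101)
       = 2323 · 2200/2323 = 2200.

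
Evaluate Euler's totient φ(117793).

First factor: 117793 = 13**2 · 17 · 41.
φ(13^2) = 13^1·(13−1) = 13·12 = 156.
φ(17) = 17 − 1 = 16.
φ(41) = 41 − 1 = 40.
Multiply: 156 · 16 · 40 = 99840.

99840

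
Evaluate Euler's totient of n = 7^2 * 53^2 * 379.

φ(7^2) = 7^2 − 7^1 = 49 − 7 = 42.
φ(53^2) = 53^2 − 53^1 = 2809 − 53 = 2756.
φ(379) = 379 − 1 = 378.
φ(52165939) = 42 × 2756 × 378 = 43754256.

43754256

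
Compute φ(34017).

34017 = 3 × 17 × 23 × 29.
φ(34017) = 34017 · (1 − 1/3) · (1 − 1/17) · (1 − 1/23) · (1 − 1/29)
       = 34017 · 19712/34017 = 19712.

19712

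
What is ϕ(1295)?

864

1295 = 5 · 7 · 37.
φ(5) = 5 − 1 = 4.
φ(7) = 7 − 1 = 6.
φ(37) = 37 − 1 = 36.
φ(1295) = 4 × 6 × 36 = 864.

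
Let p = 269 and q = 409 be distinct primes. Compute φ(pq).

109344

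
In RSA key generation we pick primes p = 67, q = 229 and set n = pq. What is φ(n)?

15048

φ(15343) = 15343 · (1 − 1/67) · (1 − 1/229)
       = 15343 · 15048/15343 = 15048.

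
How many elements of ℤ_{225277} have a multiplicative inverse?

196560

First factor: 225277 = 13**2 × 31 × 43.
φ(13^2) = 13^1·(13−1) = 13·12 = 156.
φ(31) = 31 − 1 = 30.
φ(43) = 43 − 1 = 42.
Multiply: 156 · 30 · 42 = 196560.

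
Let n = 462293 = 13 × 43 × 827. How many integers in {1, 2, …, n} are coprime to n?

φ(462293) = 462293 · (1 − 1/13) · (1 − 1/43) · (1 − 1/827)
       = 462293 · 416304/462293 = 416304.

416304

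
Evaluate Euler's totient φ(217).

180

Prime factorization: 217 = 7 × 31.
φ(217) = 217 · (1 − 1/7) · (1 − 1/31)
       = 217 · 180/217 = 180.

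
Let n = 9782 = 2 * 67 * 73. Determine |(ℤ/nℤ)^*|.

φ(2) = 2 − 1 = 1.
φ(67) = 67 − 1 = 66.
φ(73) = 73 − 1 = 72.
Multiply: 1 · 66 · 72 = 4752.

4752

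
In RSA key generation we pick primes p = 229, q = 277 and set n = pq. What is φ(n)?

For distinct primes, φ(pq) = (p−1)(q−1) = 228 × 276 = 62928.

62928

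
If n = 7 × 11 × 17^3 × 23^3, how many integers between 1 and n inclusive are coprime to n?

3228846720

φ(4602788267) = 4602788267 · (1 − 1/7) · (1 − 1/11) · (1 − 1/17) · (1 − 1/23)
       = 4602788267 · 21120/30107 = 3228846720.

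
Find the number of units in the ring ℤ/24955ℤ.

15840

24955 = 5 · 7 · 23 · 31.
φ(5) = 5 − 1 = 4.
φ(7) = 7 − 1 = 6.
φ(23) = 23 − 1 = 22.
φ(31) = 31 − 1 = 30.
Since φ is multiplicative, φ(24955) = 4 · 6 · 22 · 30 = 15840.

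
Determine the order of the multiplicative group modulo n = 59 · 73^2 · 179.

φ(59) = 59 − 1 = 58.
φ(73^2) = 73^1·(73−1) = 73·72 = 5256.
φ(179) = 179 − 1 = 178.
Since φ is multiplicative, φ(56279569) = 58 · 5256 · 178 = 54262944.

54262944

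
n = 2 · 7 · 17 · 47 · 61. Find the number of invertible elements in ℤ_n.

φ(2) = 2 − 1 = 1.
φ(7) = 7 − 1 = 6.
φ(17) = 17 − 1 = 16.
φ(47) = 47 − 1 = 46.
φ(61) = 61 − 1 = 60.
Multiply: 1 · 6 · 16 · 46 · 60 = 264960.

264960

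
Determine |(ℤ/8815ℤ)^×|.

8815 = 5 · 41 · 43.
φ(8815) = 8815 · (1 − 1/5) · (1 − 1/41) · (1 − 1/43)
       = 8815 · 6720/8815 = 6720.

6720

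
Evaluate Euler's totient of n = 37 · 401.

14400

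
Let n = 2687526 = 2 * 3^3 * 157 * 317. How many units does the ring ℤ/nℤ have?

887328

φ(2) = 2 − 1 = 1.
φ(3^3) = 3^3 − 3^2 = 27 − 9 = 18.
φ(157) = 157 − 1 = 156.
φ(317) = 317 − 1 = 316.
Since φ is multiplicative, φ(2687526) = 1 · 18 · 156 · 316 = 887328.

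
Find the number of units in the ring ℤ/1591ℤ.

First factor: 1591 = 37 · 43.
φ(1591) = 1591 · (1 − 1/37) · (1 − 1/43)
       = 1591 · 1512/1591 = 1512.

1512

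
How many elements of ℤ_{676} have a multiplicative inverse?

312

Prime factorization: 676 = 2^2 × 13^2.
φ(676) = 676 · (1 − 1/2) · (1 − 1/13)
       = 676 · 12/26 = 312.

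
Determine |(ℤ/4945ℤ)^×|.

3696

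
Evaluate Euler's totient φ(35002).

15120

Factor 35002: 35002 = 2 · 11 · 37 · 43.
φ(2) = 2 − 1 = 1.
φ(11) = 11 − 1 = 10.
φ(37) = 37 − 1 = 36.
φ(43) = 43 − 1 = 42.
Multiply: 1 · 10 · 36 · 42 = 15120.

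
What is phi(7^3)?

φ(7^3) = 7^2·(7−1) = 49·6 = 294.

294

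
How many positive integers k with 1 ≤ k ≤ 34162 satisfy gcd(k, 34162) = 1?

First factor: 34162 = 2 · 19 · 29 · 31.
φ(2) = 2 − 1 = 1.
φ(19) = 19 − 1 = 18.
φ(29) = 29 − 1 = 28.
φ(31) = 31 − 1 = 30.
Multiply: 1 · 18 · 28 · 30 = 15120.

15120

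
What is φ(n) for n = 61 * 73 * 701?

φ(61) = 61 − 1 = 60.
φ(73) = 73 − 1 = 72.
φ(701) = 701 − 1 = 700.
φ(3121553) = 60 × 72 × 700 = 3024000.

3024000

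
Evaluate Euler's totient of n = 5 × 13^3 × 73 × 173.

100459008

φ(138729565) = 138729565 · (1 − 1/5) · (1 − 1/13) · (1 − 1/73) · (1 − 1/173)
       = 138729565 · 594432/820885 = 100459008.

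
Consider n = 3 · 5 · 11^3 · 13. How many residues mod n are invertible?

φ(259545) = 259545 · (1 − 1/3) · (1 − 1/5) · (1 − 1/11) · (1 − 1/13)
       = 259545 · 960/2145 = 116160.

116160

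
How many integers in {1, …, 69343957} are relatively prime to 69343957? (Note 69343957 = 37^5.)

67469796

φ(37^5) = 37^5 − 37^4 = 69343957 − 1874161 = 67469796.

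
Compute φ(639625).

Prime factorization: 639625 = 5**3 · 7 · 17 · 43.
φ(5^3) = 5^3 − 5^2 = 125 − 25 = 100.
φ(7) = 7 − 1 = 6.
φ(17) = 17 − 1 = 16.
φ(43) = 43 − 1 = 42.
Since φ is multiplicative, φ(639625) = 100 · 6 · 16 · 42 = 403200.

403200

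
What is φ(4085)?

4085 = 5 * 19 * 43.
φ(5) = 5 − 1 = 4.
φ(19) = 19 − 1 = 18.
φ(43) = 43 − 1 = 42.
Multiply: 4 · 18 · 42 = 3024.

3024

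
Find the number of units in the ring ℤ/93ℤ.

60

First factor: 93 = 3 · 31.
φ(3) = 3 − 1 = 2.
φ(31) = 31 − 1 = 30.
Multiply: 2 · 30 = 60.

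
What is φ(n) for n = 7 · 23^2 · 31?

φ(7) = 7 − 1 = 6.
φ(23^2) = 23^2 − 23^1 = 529 − 23 = 506.
φ(31) = 31 − 1 = 30.
Multiply: 6 · 506 · 30 = 91080.

91080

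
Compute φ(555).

288

Factor 555: 555 = 3 · 5 · 37.
φ(3) = 3 − 1 = 2.
φ(5) = 5 − 1 = 4.
φ(37) = 37 − 1 = 36.
Multiply: 2 · 4 · 36 = 288.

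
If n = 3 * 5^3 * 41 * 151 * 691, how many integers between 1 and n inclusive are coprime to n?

828000000

φ(3) = 3 − 1 = 2.
φ(5^3) = 5^3 − 5^2 = 125 − 25 = 100.
φ(41) = 41 − 1 = 40.
φ(151) = 151 − 1 = 150.
φ(691) = 691 − 1 = 690.
φ(1604242875) = 2 × 100 × 40 × 150 × 690 = 828000000.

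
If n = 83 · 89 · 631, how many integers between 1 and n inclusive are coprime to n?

φ(83) = 83 − 1 = 82.
φ(89) = 89 − 1 = 88.
φ(631) = 631 − 1 = 630.
Since φ is multiplicative, φ(4661197) = 82 · 88 · 630 = 4546080.

4546080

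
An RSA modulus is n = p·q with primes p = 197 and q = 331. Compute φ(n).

64680

For distinct primes, φ(pq) = (p−1)(q−1) = 196 × 330 = 64680.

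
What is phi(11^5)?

146410

φ(11^5) = 11^5 − 11^4 = 161051 − 14641 = 146410.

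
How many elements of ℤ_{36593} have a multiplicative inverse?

Prime factorization: 36593 = 23 × 37 × 43.
φ(23) = 23 − 1 = 22.
φ(37) = 37 − 1 = 36.
φ(43) = 43 − 1 = 42.
Multiply: 22 · 36 · 42 = 33264.

33264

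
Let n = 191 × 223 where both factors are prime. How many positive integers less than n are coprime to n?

For distinct primes, φ(pq) = (p−1)(q−1) = 190 × 222 = 42180.

42180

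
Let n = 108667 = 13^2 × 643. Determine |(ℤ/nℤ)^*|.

φ(13^2) = 13^2 − 13^1 = 169 − 13 = 156.
φ(643) = 643 − 1 = 642.
Multiply: 156 · 642 = 100152.

100152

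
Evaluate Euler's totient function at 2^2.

φ(2^2) = 2^2 − 2^1 = 4 − 2 = 2.

2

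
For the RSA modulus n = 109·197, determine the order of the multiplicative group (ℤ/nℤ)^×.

φ(n) = (p − 1)(q − 1) = (109−1)(197−1) = 108·196 = 21168.

21168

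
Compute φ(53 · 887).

46072

φ(47011) = 47011 · (1 − 1/53) · (1 − 1/887)
       = 47011 · 46072/47011 = 46072.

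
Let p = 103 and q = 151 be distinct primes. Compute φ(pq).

15300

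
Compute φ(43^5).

φ(43^5) = 43^4·(43−1) = 3418801·42 = 143589642.

143589642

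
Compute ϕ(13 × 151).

1800

φ(13) = 13 − 1 = 12.
φ(151) = 151 − 1 = 150.
φ(1963) = 12 × 150 = 1800.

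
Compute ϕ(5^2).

φ(25) = 25 · (1 − 1/5)
       = 25 · 4/5 = 20.

20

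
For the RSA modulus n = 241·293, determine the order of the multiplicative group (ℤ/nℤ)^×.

For distinct primes, φ(pq) = (p−1)(q−1) = 240 × 292 = 70080.

70080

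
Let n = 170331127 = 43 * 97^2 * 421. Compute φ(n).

164263680

φ(170331127) = 170331127 · (1 − 1/43) · (1 − 1/97) · (1 − 1/421)
       = 170331127 · 1693440/1755991 = 164263680.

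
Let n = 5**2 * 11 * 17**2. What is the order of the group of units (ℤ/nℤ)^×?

54400

φ(79475) = 79475 · (1 − 1/5) · (1 − 1/11) · (1 − 1/17)
       = 79475 · 640/935 = 54400.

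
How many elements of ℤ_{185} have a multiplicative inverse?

First factor: 185 = 5 · 37.
φ(5) = 5 − 1 = 4.
φ(37) = 37 − 1 = 36.
Multiply: 4 · 36 = 144.

144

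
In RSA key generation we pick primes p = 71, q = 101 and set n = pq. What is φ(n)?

7000

φ(71) = 71 − 1 = 70.
φ(101) = 101 − 1 = 100.
φ(7171) = 70 × 100 = 7000.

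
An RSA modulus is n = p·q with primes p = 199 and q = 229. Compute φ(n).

φ(n) = (p − 1)(q − 1) = (199−1)(229−1) = 198·228 = 45144.

45144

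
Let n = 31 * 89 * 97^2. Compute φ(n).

24583680

φ(25959431) = 25959431 · (1 − 1/31) · (1 − 1/89) · (1 − 1/97)
       = 25959431 · 253440/267623 = 24583680.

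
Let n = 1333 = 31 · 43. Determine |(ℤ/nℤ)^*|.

1260

φ(1333) = 1333 · (1 − 1/31) · (1 − 1/43)
       = 1333 · 1260/1333 = 1260.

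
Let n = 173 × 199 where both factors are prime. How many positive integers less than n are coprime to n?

φ(n) = (p − 1)(q − 1) = (173−1)(199−1) = 172·198 = 34056.

34056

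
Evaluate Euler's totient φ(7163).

6048

7163 = 13 × 19 × 29.
φ(7163) = 7163 · (1 − 1/13) · (1 − 1/19) · (1 − 1/29)
       = 7163 · 6048/7163 = 6048.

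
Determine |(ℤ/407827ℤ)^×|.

407827 = 7^3 * 29 * 41.
φ(7^3) = 7^3 − 7^2 = 343 − 49 = 294.
φ(29) = 29 − 1 = 28.
φ(41) = 41 − 1 = 40.
Since φ is multiplicative, φ(407827) = 294 · 28 · 40 = 329280.

329280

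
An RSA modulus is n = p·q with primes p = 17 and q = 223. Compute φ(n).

3552

φ(3791) = 3791 · (1 − 1/17) · (1 − 1/223)
       = 3791 · 3552/3791 = 3552.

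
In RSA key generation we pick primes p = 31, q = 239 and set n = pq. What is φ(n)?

7140

For distinct primes, φ(pq) = (p−1)(q−1) = 30 × 238 = 7140.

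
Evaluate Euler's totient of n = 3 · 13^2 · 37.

11232

φ(3) = 3 − 1 = 2.
φ(13^2) = 13^1·(13−1) = 13·12 = 156.
φ(37) = 37 − 1 = 36.
φ(18759) = 2 × 156 × 36 = 11232.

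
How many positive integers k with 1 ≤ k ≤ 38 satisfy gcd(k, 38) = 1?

First factor: 38 = 2 * 19.
φ(38) = 38 · (1 − 1/2) · (1 − 1/19)
       = 38 · 18/38 = 18.

18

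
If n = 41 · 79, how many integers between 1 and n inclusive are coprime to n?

φ(3239) = 3239 · (1 − 1/41) · (1 − 1/79)
       = 3239 · 3120/3239 = 3120.

3120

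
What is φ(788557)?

582120

First factor: 788557 = 7**3 * 11**2 * 19.
φ(7^3) = 7^2·(7−1) = 49·6 = 294.
φ(11^2) = 11^1·(11−1) = 11·10 = 110.
φ(19) = 19 − 1 = 18.
φ(788557) = 294 × 110 × 18 = 582120.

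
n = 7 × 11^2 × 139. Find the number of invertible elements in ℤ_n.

91080

φ(117733) = 117733 · (1 − 1/7) · (1 − 1/11) · (1 − 1/139)
       = 117733 · 8280/10703 = 91080.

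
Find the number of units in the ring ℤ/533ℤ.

480

Factor 533: 533 = 13 × 41.
φ(533) = 533 · (1 − 1/13) · (1 − 1/41)
       = 533 · 480/533 = 480.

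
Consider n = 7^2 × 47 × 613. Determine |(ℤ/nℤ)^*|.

φ(1411739) = 1411739 · (1 − 1/7) · (1 − 1/47) · (1 − 1/613)
       = 1411739 · 168912/201677 = 1182384.

1182384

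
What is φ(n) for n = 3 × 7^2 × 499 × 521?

21752640

φ(3) = 3 − 1 = 2.
φ(7^2) = 7^1·(7−1) = 7·6 = 42.
φ(499) = 499 − 1 = 498.
φ(521) = 521 − 1 = 520.
φ(38216913) = 2 × 42 × 498 × 520 = 21752640.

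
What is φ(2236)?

1008

First factor: 2236 = 2^2 × 13 × 43.
φ(2236) = 2236 · (1 − 1/2) · (1 − 1/13) · (1 − 1/43)
       = 2236 · 504/1118 = 1008.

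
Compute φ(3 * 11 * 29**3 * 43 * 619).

12224237760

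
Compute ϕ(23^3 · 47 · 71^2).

2660679560

φ(2882690809) = 2882690809 · (1 − 1/23) · (1 − 1/47) · (1 − 1/71)
       = 2882690809 · 70840/76751 = 2660679560.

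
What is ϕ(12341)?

10080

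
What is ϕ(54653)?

50400

Factor 54653: 54653 = 31 · 41 · 43.
φ(31) = 31 − 1 = 30.
φ(41) = 41 − 1 = 40.
φ(43) = 43 − 1 = 42.
Multiply: 30 · 40 · 42 = 50400.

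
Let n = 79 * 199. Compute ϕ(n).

φ(79) = 79 − 1 = 78.
φ(199) = 199 − 1 = 198.
Multiply: 78 · 198 = 15444.

15444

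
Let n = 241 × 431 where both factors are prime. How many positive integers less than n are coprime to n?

103200

φ(103871) = 103871 · (1 − 1/241) · (1 − 1/431)
       = 103871 · 103200/103871 = 103200.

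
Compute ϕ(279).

279 = 3^2 · 31.
φ(279) = 279 · (1 − 1/3) · (1 − 1/31)
       = 279 · 60/93 = 180.

180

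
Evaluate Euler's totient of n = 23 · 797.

17512

φ(18331) = 18331 · (1 − 1/23) · (1 − 1/797)
       = 18331 · 17512/18331 = 17512.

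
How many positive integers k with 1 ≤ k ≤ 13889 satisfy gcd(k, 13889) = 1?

12096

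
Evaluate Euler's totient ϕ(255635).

188160

Prime factorization: 255635 = 5 · 29 · 41 · 43.
φ(255635) = 255635 · (1 − 1/5) · (1 − 1/29) · (1 − 1/41) · (1 − 1/43)
       = 255635 · 188160/255635 = 188160.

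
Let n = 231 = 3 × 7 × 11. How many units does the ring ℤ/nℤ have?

φ(231) = 231 · (1 − 1/3) · (1 − 1/7) · (1 − 1/11)
       = 231 · 120/231 = 120.

120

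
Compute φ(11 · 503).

φ(11) = 11 − 1 = 10.
φ(503) = 503 − 1 = 502.
Since φ is multiplicative, φ(5533) = 10 · 502 = 5020.

5020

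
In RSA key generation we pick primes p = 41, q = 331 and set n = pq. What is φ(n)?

φ(n) = (p − 1)(q − 1) = (41−1)(331−1) = 40·330 = 13200.

13200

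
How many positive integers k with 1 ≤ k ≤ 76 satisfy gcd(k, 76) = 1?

Prime factorization: 76 = 2^2 × 19.
φ(76) = 76 · (1 − 1/2) · (1 − 1/19)
       = 76 · 18/38 = 36.

36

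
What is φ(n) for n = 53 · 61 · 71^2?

φ(16297553) = 16297553 · (1 − 1/53) · (1 − 1/61) · (1 − 1/71)
       = 16297553 · 218400/229543 = 15506400.

15506400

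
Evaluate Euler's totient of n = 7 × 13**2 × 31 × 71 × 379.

φ(7) = 7 − 1 = 6.
φ(13^2) = 13^2 − 13^1 = 169 − 13 = 156.
φ(31) = 31 − 1 = 30.
φ(71) = 71 − 1 = 70.
φ(379) = 379 − 1 = 378.
φ(986833757) = 6 × 156 × 30 × 70 × 378 = 742996800.

742996800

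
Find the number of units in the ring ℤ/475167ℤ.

232320

475167 = 3 * 7 * 11^3 * 17.
φ(475167) = 475167 · (1 − 1/3) · (1 − 1/7) · (1 − 1/11) · (1 − 1/17)
       = 475167 · 1920/3927 = 232320.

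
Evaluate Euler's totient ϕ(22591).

20160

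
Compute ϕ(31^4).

893730

φ(31^4) = 31^4 − 31^3 = 923521 − 29791 = 893730.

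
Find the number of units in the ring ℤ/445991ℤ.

Factor 445991: 445991 = 7 · 13^3 · 29.
φ(445991) = 445991 · (1 − 1/7) · (1 − 1/13) · (1 − 1/29)
       = 445991 · 2016/2639 = 340704.

340704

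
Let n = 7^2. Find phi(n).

42

φ(49) = 49 · (1 − 1/7)
       = 49 · 6/7 = 42.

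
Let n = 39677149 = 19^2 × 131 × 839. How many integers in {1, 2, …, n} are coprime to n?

37257480

φ(19^2) = 19^2 − 19^1 = 361 − 19 = 342.
φ(131) = 131 − 1 = 130.
φ(839) = 839 − 1 = 838.
φ(39677149) = 342 × 130 × 838 = 37257480.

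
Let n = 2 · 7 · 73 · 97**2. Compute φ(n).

4022784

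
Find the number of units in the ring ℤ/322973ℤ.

254016

Factor 322973: 322973 = 7 · 29 · 37 · 43.
φ(7) = 7 − 1 = 6.
φ(29) = 29 − 1 = 28.
φ(37) = 37 − 1 = 36.
φ(43) = 43 − 1 = 42.
Multiply: 6 · 28 · 36 · 42 = 254016.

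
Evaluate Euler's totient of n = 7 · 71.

420

φ(7) = 7 − 1 = 6.
φ(71) = 71 − 1 = 70.
Since φ is multiplicative, φ(497) = 6 · 70 = 420.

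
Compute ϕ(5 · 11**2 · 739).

φ(5) = 5 − 1 = 4.
φ(11^2) = 11^1·(11−1) = 11·10 = 110.
φ(739) = 739 − 1 = 738.
φ(447095) = 4 × 110 × 738 = 324720.

324720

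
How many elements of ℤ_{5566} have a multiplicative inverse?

2420

First factor: 5566 = 2 · 11^2 · 23.
φ(5566) = 5566 · (1 − 1/2) · (1 − 1/11) · (1 − 1/23)
       = 5566 · 220/506 = 2420.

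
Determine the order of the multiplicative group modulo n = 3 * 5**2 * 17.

φ(1275) = 1275 · (1 − 1/3) · (1 − 1/5) · (1 − 1/17)
       = 1275 · 128/255 = 640.

640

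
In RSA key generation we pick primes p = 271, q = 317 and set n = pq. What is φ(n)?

For distinct primes, φ(pq) = (p−1)(q−1) = 270 × 316 = 85320.

85320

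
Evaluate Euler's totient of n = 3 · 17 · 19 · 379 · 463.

100590336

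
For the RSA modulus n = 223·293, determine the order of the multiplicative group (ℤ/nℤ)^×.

64824

For distinct primes, φ(pq) = (p−1)(q−1) = 222 × 292 = 64824.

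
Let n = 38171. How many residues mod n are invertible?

First factor: 38171 = 7**2 · 19 · 41.
φ(38171) = 38171 · (1 − 1/7) · (1 − 1/19) · (1 − 1/41)
       = 38171 · 4320/5453 = 30240.

30240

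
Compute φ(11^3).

1210

φ(1331) = 1331 · (1 − 1/11)
       = 1331 · 10/11 = 1210.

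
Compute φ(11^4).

13310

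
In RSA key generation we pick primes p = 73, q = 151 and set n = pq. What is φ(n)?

10800

φ(pq) = (p−1)(q−1) = 72 · 150 = 10800.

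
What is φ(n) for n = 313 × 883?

275184

φ(276379) = 276379 · (1 − 1/313) · (1 − 1/883)
       = 276379 · 275184/276379 = 275184.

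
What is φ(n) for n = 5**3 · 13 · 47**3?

121936800

φ(168712375) = 168712375 · (1 − 1/5) · (1 − 1/13) · (1 − 1/47)
       = 168712375 · 2208/3055 = 121936800.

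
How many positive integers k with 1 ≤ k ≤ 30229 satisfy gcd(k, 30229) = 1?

27216

Factor 30229: 30229 = 19 × 37 × 43.
φ(30229) = 30229 · (1 − 1/19) · (1 − 1/37) · (1 − 1/43)
       = 30229 · 27216/30229 = 27216.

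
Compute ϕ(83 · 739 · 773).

φ(47413501) = 47413501 · (1 − 1/83) · (1 − 1/739) · (1 − 1/773)
       = 47413501 · 46718352/47413501 = 46718352.

46718352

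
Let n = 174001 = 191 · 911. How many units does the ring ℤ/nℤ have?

φ(174001) = 174001 · (1 − 1/191) · (1 − 1/911)
       = 174001 · 172900/174001 = 172900.

172900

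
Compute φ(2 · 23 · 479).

10516

φ(22034) = 22034 · (1 − 1/2) · (1 − 1/23) · (1 − 1/479)
       = 22034 · 10516/22034 = 10516.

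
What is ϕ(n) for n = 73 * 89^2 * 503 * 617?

174377161728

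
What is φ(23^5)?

6156502

φ(23^5) = 23^4·(23−1) = 279841·22 = 6156502.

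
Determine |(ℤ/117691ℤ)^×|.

117691 = 7 × 17 × 23 × 43.
φ(117691) = 117691 · (1 − 1/7) · (1 − 1/17) · (1 − 1/23) · (1 − 1/43)
       = 117691 · 88704/117691 = 88704.

88704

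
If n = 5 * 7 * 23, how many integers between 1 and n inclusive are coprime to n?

528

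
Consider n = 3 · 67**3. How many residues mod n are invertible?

φ(902289) = 902289 · (1 − 1/3) · (1 − 1/67)
       = 902289 · 132/201 = 592548.

592548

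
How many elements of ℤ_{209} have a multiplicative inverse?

209 = 11 × 19.
φ(209) = 209 · (1 − 1/11) · (1 − 1/19)
       = 209 · 180/209 = 180.

180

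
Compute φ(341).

Factor 341: 341 = 11 × 31.
φ(11) = 11 − 1 = 10.
φ(31) = 31 − 1 = 30.
Since φ is multiplicative, φ(341) = 10 · 30 = 300.

300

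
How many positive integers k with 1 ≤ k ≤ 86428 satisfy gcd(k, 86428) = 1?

38400

Prime factorization: 86428 = 2^2 · 17 · 31 · 41.
φ(2^2) = 2^2 − 2^1 = 4 − 2 = 2.
φ(17) = 17 − 1 = 16.
φ(31) = 31 − 1 = 30.
φ(41) = 41 − 1 = 40.
Multiply: 2 · 16 · 30 · 40 = 38400.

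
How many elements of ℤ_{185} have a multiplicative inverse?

144

Prime factorization: 185 = 5 * 37.
φ(185) = 185 · (1 − 1/5) · (1 − 1/37)
       = 185 · 144/185 = 144.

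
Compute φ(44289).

Factor 44289: 44289 = 3**2 · 7 · 19 · 37.
φ(3^2) = 3^2 − 3^1 = 9 − 3 = 6.
φ(7) = 7 − 1 = 6.
φ(19) = 19 − 1 = 18.
φ(37) = 37 − 1 = 36.
Multiply: 6 · 6 · 18 · 36 = 23328.

23328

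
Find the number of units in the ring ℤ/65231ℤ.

65231 = 37 · 41 · 43.
φ(65231) = 65231 · (1 − 1/37) · (1 − 1/41) · (1 − 1/43)
       = 65231 · 60480/65231 = 60480.

60480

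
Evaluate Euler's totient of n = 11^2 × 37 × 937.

3706560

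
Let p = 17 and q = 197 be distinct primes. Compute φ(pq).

φ(17) = 17 − 1 = 16.
φ(197) = 197 − 1 = 196.
φ(3349) = 16 × 196 = 3136.

3136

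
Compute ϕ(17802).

5544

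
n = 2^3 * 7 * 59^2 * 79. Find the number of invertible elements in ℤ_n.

φ(2^3) = 2^2·(2−1) = 4·1 = 4.
φ(7) = 7 − 1 = 6.
φ(59^2) = 59^1·(59−1) = 59·58 = 3422.
φ(79) = 79 − 1 = 78.
φ(15399944) = 4 × 6 × 3422 × 78 = 6405984.

6405984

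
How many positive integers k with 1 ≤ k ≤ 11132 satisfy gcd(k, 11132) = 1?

4840

First factor: 11132 = 2^2 · 11^2 · 23.
φ(11132) = 11132 · (1 − 1/2) · (1 − 1/11) · (1 − 1/23)
       = 11132 · 220/506 = 4840.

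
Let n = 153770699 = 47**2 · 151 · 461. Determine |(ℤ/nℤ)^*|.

φ(47^2) = 47^1·(47−1) = 47·46 = 2162.
φ(151) = 151 − 1 = 150.
φ(461) = 461 − 1 = 460.
Since φ is multiplicative, φ(153770699) = 2162 · 150 · 460 = 149178000.

149178000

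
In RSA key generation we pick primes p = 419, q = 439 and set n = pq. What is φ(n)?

183084

φ(n) = (p − 1)(q − 1) = (419−1)(439−1) = 418·438 = 183084.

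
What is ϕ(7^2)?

42

φ(49) = 49 · (1 − 1/7)
       = 49 · 6/7 = 42.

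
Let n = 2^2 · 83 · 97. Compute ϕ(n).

15744

φ(32204) = 32204 · (1 − 1/2) · (1 − 1/83) · (1 − 1/97)
       = 32204 · 7872/16102 = 15744.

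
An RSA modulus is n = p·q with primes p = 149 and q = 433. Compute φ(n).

φ(pq) = (p−1)(q−1) = 148 · 432 = 63936.

63936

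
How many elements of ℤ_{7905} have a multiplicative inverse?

3840

First factor: 7905 = 3 · 5 · 17 · 31.
φ(3) = 3 − 1 = 2.
φ(5) = 5 − 1 = 4.
φ(17) = 17 − 1 = 16.
φ(31) = 31 − 1 = 30.
Since φ is multiplicative, φ(7905) = 2 · 4 · 16 · 30 = 3840.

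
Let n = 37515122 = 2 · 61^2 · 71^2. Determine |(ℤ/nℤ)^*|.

18190200

φ(2) = 2 − 1 = 1.
φ(61^2) = 61^1·(61−1) = 61·60 = 3660.
φ(71^2) = 71^2 − 71^1 = 5041 − 71 = 4970.
φ(37515122) = 1 × 3660 × 4970 = 18190200.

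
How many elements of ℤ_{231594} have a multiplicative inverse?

Factor 231594: 231594 = 2 × 3 × 11^3 × 29.
φ(231594) = 231594 · (1 − 1/2) · (1 − 1/3) · (1 − 1/11) · (1 − 1/29)
       = 231594 · 560/1914 = 67760.

67760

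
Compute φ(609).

336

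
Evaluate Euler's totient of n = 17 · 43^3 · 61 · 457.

33995566080

φ(17) = 17 − 1 = 16.
φ(43^3) = 43^3 − 43^2 = 79507 − 1849 = 77658.
φ(61) = 61 − 1 = 60.
φ(457) = 457 − 1 = 456.
Since φ is multiplicative, φ(37679082863) = 16 · 77658 · 60 · 456 = 33995566080.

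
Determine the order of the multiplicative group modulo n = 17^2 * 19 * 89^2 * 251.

9586368000

φ(10917046961) = 10917046961 · (1 − 1/17) · (1 − 1/19) · (1 − 1/89) · (1 − 1/251)
       = 10917046961 · 6336000/7215497 = 9586368000.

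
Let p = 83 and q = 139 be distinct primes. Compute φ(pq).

φ(pq) = (p−1)(q−1) = 82 · 138 = 11316.

11316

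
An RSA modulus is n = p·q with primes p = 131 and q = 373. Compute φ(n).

φ(n) = (p − 1)(q − 1) = (131−1)(373−1) = 130·372 = 48360.

48360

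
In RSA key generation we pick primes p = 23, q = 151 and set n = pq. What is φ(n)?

3300

φ(3473) = 3473 · (1 − 1/23) · (1 − 1/151)
       = 3473 · 3300/3473 = 3300.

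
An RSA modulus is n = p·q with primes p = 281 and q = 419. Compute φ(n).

117040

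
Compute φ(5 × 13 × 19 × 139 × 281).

33384960

φ(5) = 5 − 1 = 4.
φ(13) = 13 − 1 = 12.
φ(19) = 19 − 1 = 18.
φ(139) = 139 − 1 = 138.
φ(281) = 281 − 1 = 280.
φ(48237865) = 4 × 12 × 18 × 138 × 280 = 33384960.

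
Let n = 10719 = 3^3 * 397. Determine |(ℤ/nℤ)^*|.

7128

φ(10719) = 10719 · (1 − 1/3) · (1 − 1/397)
       = 10719 · 792/1191 = 7128.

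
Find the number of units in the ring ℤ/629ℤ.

576

Prime factorization: 629 = 17 · 37.
φ(17) = 17 − 1 = 16.
φ(37) = 37 − 1 = 36.
Multiply: 16 · 36 = 576.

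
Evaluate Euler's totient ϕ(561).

320

Prime factorization: 561 = 3 × 11 × 17.
φ(3) = 3 − 1 = 2.
φ(11) = 11 − 1 = 10.
φ(17) = 17 − 1 = 16.
Since φ is multiplicative, φ(561) = 2 · 10 · 16 = 320.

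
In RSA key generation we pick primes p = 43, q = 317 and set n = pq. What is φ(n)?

13272

φ(pq) = (p−1)(q−1) = 42 · 316 = 13272.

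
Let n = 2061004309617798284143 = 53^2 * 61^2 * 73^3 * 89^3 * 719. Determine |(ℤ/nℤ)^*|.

1936982267877986334720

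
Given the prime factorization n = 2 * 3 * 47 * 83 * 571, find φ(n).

4300080

φ(2) = 2 − 1 = 1.
φ(3) = 3 − 1 = 2.
φ(47) = 47 − 1 = 46.
φ(83) = 83 − 1 = 82.
φ(571) = 571 − 1 = 570.
Since φ is multiplicative, φ(13364826) = 1 · 2 · 46 · 82 · 570 = 4300080.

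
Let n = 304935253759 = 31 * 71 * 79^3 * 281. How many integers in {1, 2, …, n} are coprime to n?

286237224000

φ(31) = 31 − 1 = 30.
φ(71) = 71 − 1 = 70.
φ(79^3) = 79^3 − 79^2 = 493039 − 6241 = 486798.
φ(281) = 281 − 1 = 280.
Since φ is multiplicative, φ(304935253759) = 30 · 70 · 486798 · 280 = 286237224000.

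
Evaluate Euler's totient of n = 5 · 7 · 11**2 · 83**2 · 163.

φ(5) = 5 − 1 = 4.
φ(7) = 7 − 1 = 6.
φ(11^2) = 11^2 − 11^1 = 121 − 11 = 110.
φ(83^2) = 83^1·(83−1) = 83·82 = 6806.
φ(163) = 163 − 1 = 162.
Multiply: 4 · 6 · 110 · 6806 · 162 = 2910790080.

2910790080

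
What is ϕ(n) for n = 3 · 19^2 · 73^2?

φ(5771307) = 5771307 · (1 − 1/3) · (1 − 1/19) · (1 − 1/73)
       = 5771307 · 2592/4161 = 3595104.

3595104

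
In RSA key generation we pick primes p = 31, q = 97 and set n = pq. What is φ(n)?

2880

For distinct primes, φ(pq) = (p−1)(q−1) = 30 × 96 = 2880.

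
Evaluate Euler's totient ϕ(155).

120

155 = 5 × 31.
φ(5) = 5 − 1 = 4.
φ(31) = 31 − 1 = 30.
φ(155) = 4 × 30 = 120.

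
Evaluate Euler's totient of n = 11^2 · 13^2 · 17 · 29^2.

φ(292359353) = 292359353 · (1 − 1/11) · (1 − 1/13) · (1 − 1/17) · (1 − 1/29)
       = 292359353 · 53760/70499 = 222942720.

222942720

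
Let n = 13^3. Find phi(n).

2028

φ(13^3) = 13^3 − 13^2 = 2197 − 169 = 2028.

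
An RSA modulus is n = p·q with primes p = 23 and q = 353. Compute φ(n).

7744

φ(n) = (p − 1)(q − 1) = (23−1)(353−1) = 22·352 = 7744.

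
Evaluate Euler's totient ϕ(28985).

19200

Prime factorization: 28985 = 5 × 11 × 17 × 31.
φ(28985) = 28985 · (1 − 1/5) · (1 − 1/11) · (1 − 1/17) · (1 − 1/31)
       = 28985 · 19200/28985 = 19200.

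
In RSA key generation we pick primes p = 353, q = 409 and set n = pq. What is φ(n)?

143616

φ(pq) = (p−1)(q−1) = 352 · 408 = 143616.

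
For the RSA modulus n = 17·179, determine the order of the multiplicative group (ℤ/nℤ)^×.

For distinct primes, φ(pq) = (p−1)(q−1) = 16 × 178 = 2848.

2848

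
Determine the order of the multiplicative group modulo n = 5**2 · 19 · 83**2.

2450160

φ(5^2) = 5^1·(5−1) = 5·4 = 20.
φ(19) = 19 − 1 = 18.
φ(83^2) = 83^2 − 83^1 = 6889 − 83 = 6806.
Multiply: 20 · 18 · 6806 = 2450160.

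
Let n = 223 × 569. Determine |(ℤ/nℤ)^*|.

126096

φ(126887) = 126887 · (1 − 1/223) · (1 − 1/569)
       = 126887 · 126096/126887 = 126096.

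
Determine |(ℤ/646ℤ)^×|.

646 = 2 · 17 · 19.
φ(646) = 646 · (1 − 1/2) · (1 − 1/17) · (1 − 1/19)
       = 646 · 288/646 = 288.

288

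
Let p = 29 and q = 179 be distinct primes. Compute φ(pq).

φ(5191) = 5191 · (1 − 1/29) · (1 − 1/179)
       = 5191 · 4984/5191 = 4984.

4984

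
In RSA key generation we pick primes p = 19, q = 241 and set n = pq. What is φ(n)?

φ(4579) = 4579 · (1 − 1/19) · (1 − 1/241)
       = 4579 · 4320/4579 = 4320.

4320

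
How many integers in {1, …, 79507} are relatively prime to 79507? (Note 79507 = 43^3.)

77658

φ(43^3) = 43^3 − 43^2 = 79507 − 1849 = 77658.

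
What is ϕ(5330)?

1920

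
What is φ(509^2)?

258572

φ(509^2) = 509^2 − 509^1 = 259081 − 509 = 258572.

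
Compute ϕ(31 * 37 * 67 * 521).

37065600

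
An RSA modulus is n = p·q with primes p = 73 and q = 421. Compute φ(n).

φ(pq) = (p−1)(q−1) = 72 · 420 = 30240.

30240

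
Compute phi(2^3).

φ(2^3) = 2^3 − 2^2 = 8 − 4 = 4.

4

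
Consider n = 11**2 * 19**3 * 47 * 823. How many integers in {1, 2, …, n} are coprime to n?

27027261360

φ(11^2) = 11^1·(11−1) = 11·10 = 110.
φ(19^3) = 19^3 − 19^2 = 6859 − 361 = 6498.
φ(47) = 47 − 1 = 46.
φ(823) = 823 − 1 = 822.
φ(32102870459) = 110 × 6498 × 46 × 822 = 27027261360.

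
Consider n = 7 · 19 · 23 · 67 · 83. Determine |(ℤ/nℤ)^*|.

12858912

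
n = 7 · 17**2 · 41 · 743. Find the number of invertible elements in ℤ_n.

φ(61626649) = 61626649 · (1 − 1/7) · (1 − 1/17) · (1 − 1/41) · (1 − 1/743)
       = 61626649 · 2849280/3625097 = 48437760.

48437760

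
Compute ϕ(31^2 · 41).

37200

φ(31^2) = 31^2 − 31^1 = 961 − 31 = 930.
φ(41) = 41 − 1 = 40.
Multiply: 930 · 40 = 37200.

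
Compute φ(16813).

Prime factorization: 16813 = 17 × 23 × 43.
φ(16813) = 16813 · (1 − 1/17) · (1 − 1/23) · (1 − 1/43)
       = 16813 · 14784/16813 = 14784.

14784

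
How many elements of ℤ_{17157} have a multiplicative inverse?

First factor: 17157 = 3 · 7 · 19 · 43.
φ(3) = 3 − 1 = 2.
φ(7) = 7 − 1 = 6.
φ(19) = 19 − 1 = 18.
φ(43) = 43 − 1 = 42.
Since φ is multiplicative, φ(17157) = 2 · 6 · 18 · 42 = 9072.

9072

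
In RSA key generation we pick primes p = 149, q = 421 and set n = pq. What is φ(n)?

62160

φ(pq) = (p−1)(q−1) = 148 · 420 = 62160.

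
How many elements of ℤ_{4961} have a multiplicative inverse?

Prime factorization: 4961 = 11^2 × 41.
φ(11^2) = 11^2 − 11^1 = 121 − 11 = 110.
φ(41) = 41 − 1 = 40.
Since φ is multiplicative, φ(4961) = 110 · 40 = 4400.

4400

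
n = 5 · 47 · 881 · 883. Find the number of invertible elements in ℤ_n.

142813440

φ(182811905) = 182811905 · (1 − 1/5) · (1 − 1/47) · (1 − 1/881) · (1 − 1/883)
       = 182811905 · 142813440/182811905 = 142813440.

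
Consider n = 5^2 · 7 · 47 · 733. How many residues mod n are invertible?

φ(5^2) = 5^2 − 5^1 = 25 − 5 = 20.
φ(7) = 7 − 1 = 6.
φ(47) = 47 − 1 = 46.
φ(733) = 733 − 1 = 732.
Multiply: 20 · 6 · 46 · 732 = 4040640.

4040640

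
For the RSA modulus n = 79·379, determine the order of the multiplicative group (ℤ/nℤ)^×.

φ(pq) = (p−1)(q−1) = 78 · 378 = 29484.

29484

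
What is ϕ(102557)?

Factor 102557: 102557 = 7^3 · 13 · 23.
φ(102557) = 102557 · (1 − 1/7) · (1 − 1/13) · (1 − 1/23)
       = 102557 · 1584/2093 = 77616.

77616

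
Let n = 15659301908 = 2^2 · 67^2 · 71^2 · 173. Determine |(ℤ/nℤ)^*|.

φ(2^2) = 2^1·(2−1) = 2·1 = 2.
φ(67^2) = 67^1·(67−1) = 67·66 = 4422.
φ(71^2) = 71^1·(71−1) = 71·70 = 4970.
φ(173) = 173 − 1 = 172.
φ(15659301908) = 2 × 4422 × 4970 × 172 = 7560204960.

7560204960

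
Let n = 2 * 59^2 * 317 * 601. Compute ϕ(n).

648811200

φ(2) = 2 − 1 = 1.
φ(59^2) = 59^1·(59−1) = 59·58 = 3422.
φ(317) = 317 − 1 = 316.
φ(601) = 601 − 1 = 600.
Multiply: 1 · 3422 · 316 · 600 = 648811200.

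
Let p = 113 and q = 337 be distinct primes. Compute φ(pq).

37632

For distinct primes, φ(pq) = (p−1)(q−1) = 112 × 336 = 37632.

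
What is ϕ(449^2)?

201152

φ(201601) = 201601 · (1 − 1/449)
       = 201601 · 448/449 = 201152.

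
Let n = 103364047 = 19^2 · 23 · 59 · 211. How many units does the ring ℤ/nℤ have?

φ(19^2) = 19^2 − 19^1 = 361 − 19 = 342.
φ(23) = 23 − 1 = 22.
φ(59) = 59 − 1 = 58.
φ(211) = 211 − 1 = 210.
Since φ is multiplicative, φ(103364047) = 342 · 22 · 58 · 210 = 91642320.

91642320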